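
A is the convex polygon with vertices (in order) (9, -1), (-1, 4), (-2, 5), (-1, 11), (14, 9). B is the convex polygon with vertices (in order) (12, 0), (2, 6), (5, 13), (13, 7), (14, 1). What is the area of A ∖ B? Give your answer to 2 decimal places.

58.75

|A| = 118.5, |A∩B| = 59.7464.
|A ∖ B| = |A| − |A∩B| = 118.5 − 59.7464 = 58.75.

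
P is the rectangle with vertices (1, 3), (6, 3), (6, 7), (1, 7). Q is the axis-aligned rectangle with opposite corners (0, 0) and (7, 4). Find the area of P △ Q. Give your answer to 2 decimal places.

38.00

|P∩Q|: x∈[1,6], y∈[3,4] → 5·1 = 5.
|P △ Q| = |P| + |Q| − 2·|P∩Q| = 20 + 28 − 10 = 38.00.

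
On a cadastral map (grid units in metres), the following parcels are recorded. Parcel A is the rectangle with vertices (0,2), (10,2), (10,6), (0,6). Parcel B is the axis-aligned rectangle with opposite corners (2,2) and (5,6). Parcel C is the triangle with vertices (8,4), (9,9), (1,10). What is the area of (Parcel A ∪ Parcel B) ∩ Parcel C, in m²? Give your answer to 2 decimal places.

The region (Parcel A ∪ Parcel B) ∩ Parcel C is the polygon with vertices (8.4,6), (8,4), (5.667,6).
By the shoelace formula its area is 2.73.

2.73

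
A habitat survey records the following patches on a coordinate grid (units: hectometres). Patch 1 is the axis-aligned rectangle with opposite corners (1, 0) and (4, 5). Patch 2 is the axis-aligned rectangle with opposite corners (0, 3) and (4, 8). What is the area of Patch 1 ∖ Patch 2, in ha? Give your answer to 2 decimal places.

9.00

|Patch 1∩Patch 2|: x∈[1,4], y∈[3,5] → 3·2 = 6.
|Patch 1| = 15.
|Patch 1 ∖ Patch 2| = |Patch 1| − |Patch 1∩Patch 2| = 15 − 6 = 9.00.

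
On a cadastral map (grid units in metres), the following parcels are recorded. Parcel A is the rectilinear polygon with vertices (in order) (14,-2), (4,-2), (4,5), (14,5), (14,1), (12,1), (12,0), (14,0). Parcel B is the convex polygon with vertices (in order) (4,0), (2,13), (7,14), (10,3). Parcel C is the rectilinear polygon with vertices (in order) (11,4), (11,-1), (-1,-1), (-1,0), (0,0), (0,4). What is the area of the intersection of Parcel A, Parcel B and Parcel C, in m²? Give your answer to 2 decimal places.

The intersection is the polygon with vertices (10,3), (4,0), (4,4), (9.727,4).
By the shoelace formula its area is 14.86.

14.86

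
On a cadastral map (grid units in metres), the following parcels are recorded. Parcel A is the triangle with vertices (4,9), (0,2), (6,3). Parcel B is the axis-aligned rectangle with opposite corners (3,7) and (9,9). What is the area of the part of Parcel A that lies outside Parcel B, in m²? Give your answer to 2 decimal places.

|Parcel A| = 19, |Parcel A∩Parcel B| = 1.7917.
|Parcel A ∖ Parcel B| = |Parcel A| − |Parcel A∩Parcel B| = 19 − 1.7917 = 17.21.

17.21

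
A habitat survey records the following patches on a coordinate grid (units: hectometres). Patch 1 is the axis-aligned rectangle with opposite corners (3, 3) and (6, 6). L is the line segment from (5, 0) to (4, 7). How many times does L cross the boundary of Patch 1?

2

The segment meets the boundary at (4.143,6), (4.571,3).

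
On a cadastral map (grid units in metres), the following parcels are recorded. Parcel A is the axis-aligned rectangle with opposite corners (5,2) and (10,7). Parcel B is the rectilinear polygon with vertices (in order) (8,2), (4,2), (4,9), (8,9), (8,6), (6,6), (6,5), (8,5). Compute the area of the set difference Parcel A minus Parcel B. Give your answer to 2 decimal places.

|Parcel A| = 25, |Parcel A∩Parcel B| = 13.
|Parcel A ∖ Parcel B| = |Parcel A| − |Parcel A∩Parcel B| = 25 − 13 = 12.00.

12.00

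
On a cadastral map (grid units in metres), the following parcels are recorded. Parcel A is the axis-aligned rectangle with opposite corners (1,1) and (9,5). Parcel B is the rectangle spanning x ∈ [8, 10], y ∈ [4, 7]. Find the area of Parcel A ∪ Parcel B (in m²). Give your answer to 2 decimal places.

37.00

By inclusion–exclusion:
Individual areas: |Parcel A| = 32, |Parcel B| = 6.
|Parcel A∩Parcel B|: x∈[8,9], y∈[4,5] → 1·1 = 1.
|Parcel A ∪ Parcel B| = 38 − 1 = 37.00.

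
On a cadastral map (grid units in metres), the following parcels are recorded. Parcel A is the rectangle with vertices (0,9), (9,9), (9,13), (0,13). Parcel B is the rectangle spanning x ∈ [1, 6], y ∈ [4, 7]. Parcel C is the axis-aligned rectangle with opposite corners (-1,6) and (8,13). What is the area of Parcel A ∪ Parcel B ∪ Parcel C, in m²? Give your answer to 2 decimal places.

By inclusion–exclusion:
Individual areas: |Parcel A| = 36, |Parcel B| = 15, |Parcel C| = 63.
|Parcel A∩Parcel B| = 0 (no overlap).
|Parcel A∩Parcel C|: x∈[0,8], y∈[9,13] → 8·4 = 32.
|Parcel B∩Parcel C|: x∈[1,6], y∈[6,7] → 5·1 = 5.
|Parcel A∩Parcel B∩Parcel C| = 0.
|Parcel A ∪ Parcel B ∪ Parcel C| = 114 − 37 + 0 = 77.00.

77.00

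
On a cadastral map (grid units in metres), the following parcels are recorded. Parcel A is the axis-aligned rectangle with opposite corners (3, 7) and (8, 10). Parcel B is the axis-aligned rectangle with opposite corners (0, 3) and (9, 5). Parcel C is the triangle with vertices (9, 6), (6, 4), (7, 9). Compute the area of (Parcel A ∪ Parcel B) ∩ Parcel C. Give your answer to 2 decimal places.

|Parcel A ∪ Parcel B| = 33.
|(Parcel A ∪ Parcel B) ∩ Parcel C| = 2.30.

2.30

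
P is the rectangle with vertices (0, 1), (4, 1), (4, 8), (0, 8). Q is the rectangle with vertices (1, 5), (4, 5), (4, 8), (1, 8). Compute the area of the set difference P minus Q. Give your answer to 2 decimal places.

19.00

|P∩Q|: x∈[1,4], y∈[5,8] → 3·3 = 9.
|P| = 28.
|P ∖ Q| = |P| − |P∩Q| = 28 − 9 = 19.00.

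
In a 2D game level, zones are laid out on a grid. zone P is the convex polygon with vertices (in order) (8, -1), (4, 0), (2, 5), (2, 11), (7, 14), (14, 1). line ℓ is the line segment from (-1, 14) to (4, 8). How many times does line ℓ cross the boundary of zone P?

The segment meets the boundary at (2,10.4).

1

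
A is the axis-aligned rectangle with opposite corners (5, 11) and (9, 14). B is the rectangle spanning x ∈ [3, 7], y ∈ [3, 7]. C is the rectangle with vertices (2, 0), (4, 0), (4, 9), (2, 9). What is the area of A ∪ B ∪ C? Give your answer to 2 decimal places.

42.00

By inclusion–exclusion:
Individual areas: |A| = 12, |B| = 16, |C| = 18.
|A∩B| = 0 (no overlap).
|A∩C| = 0 (no overlap).
|B∩C|: x∈[3,4], y∈[3,7] → 1·4 = 4.
|A∩B∩C| = 0.
|A ∪ B ∪ C| = 46 − 4 + 0 = 42.00.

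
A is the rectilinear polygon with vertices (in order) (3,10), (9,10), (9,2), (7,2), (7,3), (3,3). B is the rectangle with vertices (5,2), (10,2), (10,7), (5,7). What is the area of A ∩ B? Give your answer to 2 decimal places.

The intersection is the polygon with vertices (9,2), (7,2), (7,3), (5,3), (5,7), (9,7).
By the shoelace formula its area is 18.00.

18.00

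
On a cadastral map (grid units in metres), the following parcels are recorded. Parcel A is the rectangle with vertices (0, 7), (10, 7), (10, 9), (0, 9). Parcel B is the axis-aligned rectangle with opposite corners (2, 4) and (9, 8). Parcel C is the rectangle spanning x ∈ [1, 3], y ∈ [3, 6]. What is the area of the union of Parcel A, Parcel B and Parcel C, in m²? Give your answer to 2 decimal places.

45.00

By inclusion–exclusion:
Individual areas: |Parcel A| = 20, |Parcel B| = 28, |Parcel C| = 6.
|Parcel A∩Parcel B|: x∈[2,9], y∈[7,8] → 7·1 = 7.
|Parcel A∩Parcel C| = 0 (no overlap).
|Parcel B∩Parcel C|: x∈[2,3], y∈[4,6] → 1·2 = 2.
|Parcel A∩Parcel B∩Parcel C| = 0.
|Parcel A ∪ Parcel B ∪ Parcel C| = 54 − 9 + 0 = 45.00.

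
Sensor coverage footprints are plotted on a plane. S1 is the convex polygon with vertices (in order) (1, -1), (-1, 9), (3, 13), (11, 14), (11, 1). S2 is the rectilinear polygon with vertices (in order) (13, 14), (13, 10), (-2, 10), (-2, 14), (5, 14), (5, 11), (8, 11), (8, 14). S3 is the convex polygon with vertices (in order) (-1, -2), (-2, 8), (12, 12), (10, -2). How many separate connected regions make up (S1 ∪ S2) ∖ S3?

2

(S1 ∪ S2) ∖ S3 splits into 2 disjoint pieces (area 56.1928, area 1.1765).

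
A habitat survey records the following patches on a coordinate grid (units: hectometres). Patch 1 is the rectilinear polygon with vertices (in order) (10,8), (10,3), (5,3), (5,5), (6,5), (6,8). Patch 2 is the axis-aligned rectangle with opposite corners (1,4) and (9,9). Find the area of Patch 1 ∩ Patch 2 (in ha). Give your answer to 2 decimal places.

13.00

The intersection is the polygon with vertices (5,5), (6,5), (6,8), (9,8), (9,4), (5,4).
By the shoelace formula its area is 13.00.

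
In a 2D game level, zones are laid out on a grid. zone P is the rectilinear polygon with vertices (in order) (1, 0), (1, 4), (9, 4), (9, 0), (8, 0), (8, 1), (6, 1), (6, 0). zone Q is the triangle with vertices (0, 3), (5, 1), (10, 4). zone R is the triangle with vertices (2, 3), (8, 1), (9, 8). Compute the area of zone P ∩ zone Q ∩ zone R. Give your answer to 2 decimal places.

7.55

The intersection is the polygon with vertices (8.406,3.841), (8.281,2.969), (6.071,1.643), (2,3), (2.326,3.233).
By the shoelace formula its area is 7.55.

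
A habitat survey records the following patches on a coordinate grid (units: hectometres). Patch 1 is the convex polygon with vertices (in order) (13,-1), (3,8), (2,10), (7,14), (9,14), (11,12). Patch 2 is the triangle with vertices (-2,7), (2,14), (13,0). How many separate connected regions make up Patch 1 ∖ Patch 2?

Patch 1 ∖ Patch 2 splits into 2 disjoint pieces (area 1.071, area 51.9553).

2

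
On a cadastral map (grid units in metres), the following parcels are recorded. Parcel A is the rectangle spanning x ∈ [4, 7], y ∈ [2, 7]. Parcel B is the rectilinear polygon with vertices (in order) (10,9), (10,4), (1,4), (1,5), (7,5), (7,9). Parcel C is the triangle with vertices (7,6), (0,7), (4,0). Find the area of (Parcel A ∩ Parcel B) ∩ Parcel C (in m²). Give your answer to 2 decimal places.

2.25

|Parcel A ∩ Parcel B| = 3.
|(Parcel A ∩ Parcel B) ∩ Parcel C| = 2.25.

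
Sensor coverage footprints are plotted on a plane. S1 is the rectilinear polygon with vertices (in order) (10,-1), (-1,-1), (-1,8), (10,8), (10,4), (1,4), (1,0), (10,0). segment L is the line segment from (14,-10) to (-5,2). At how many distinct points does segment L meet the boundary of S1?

2

The segment meets the boundary at (-1,-0.526), (-0.25,-1).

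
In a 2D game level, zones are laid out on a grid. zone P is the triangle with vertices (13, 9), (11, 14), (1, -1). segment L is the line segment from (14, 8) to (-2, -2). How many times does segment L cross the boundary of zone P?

2

The segment meets the boundary at (2,0.5), (5.2,2.5).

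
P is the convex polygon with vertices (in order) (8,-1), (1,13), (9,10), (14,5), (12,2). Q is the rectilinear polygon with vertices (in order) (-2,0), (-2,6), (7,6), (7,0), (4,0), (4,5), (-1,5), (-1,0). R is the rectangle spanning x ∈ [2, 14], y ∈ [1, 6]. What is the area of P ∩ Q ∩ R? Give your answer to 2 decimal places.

6.25

The intersection is the polygon with vertices (7,6), (7,1), (4.5,6).
By the shoelace formula its area is 6.25.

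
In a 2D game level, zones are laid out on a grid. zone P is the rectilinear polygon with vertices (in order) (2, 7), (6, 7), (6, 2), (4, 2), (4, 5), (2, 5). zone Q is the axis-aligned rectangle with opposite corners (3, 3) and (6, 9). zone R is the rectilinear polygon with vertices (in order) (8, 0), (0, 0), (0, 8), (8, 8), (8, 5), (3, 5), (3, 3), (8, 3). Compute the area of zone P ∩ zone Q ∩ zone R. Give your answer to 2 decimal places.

6.00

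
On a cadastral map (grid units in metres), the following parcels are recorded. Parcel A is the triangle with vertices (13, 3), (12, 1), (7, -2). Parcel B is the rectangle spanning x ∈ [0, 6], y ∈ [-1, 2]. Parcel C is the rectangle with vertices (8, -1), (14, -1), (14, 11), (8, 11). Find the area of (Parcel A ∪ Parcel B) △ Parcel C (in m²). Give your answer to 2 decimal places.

86.97

|Parcel A ∪ Parcel B| = 21.5.
|(Parcel A ∪ Parcel B) ∩ Parcel C| = 3.2667.
|(Parcel A ∪ Parcel B) △ Parcel C| = 21.5 + 72 − 6.5333 = 86.97.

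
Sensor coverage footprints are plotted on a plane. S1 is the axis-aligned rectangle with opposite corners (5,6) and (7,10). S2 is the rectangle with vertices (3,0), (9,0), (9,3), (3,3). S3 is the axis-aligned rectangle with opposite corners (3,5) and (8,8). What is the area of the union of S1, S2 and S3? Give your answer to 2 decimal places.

37.00

By inclusion–exclusion:
Individual areas: |S1| = 8, |S2| = 18, |S3| = 15.
|S1∩S2| = 0 (no overlap).
|S1∩S3|: x∈[5,7], y∈[6,8] → 2·2 = 4.
|S2∩S3| = 0 (no overlap).
|S1∩S2∩S3| = 0.
|S1 ∪ S2 ∪ S3| = 41 − 4 + 0 = 37.00.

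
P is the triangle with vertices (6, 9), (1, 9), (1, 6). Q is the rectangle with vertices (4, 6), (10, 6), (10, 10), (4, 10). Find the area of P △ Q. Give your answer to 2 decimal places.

|P| = 7.5, |Q| = 24, |P∩Q| = 1.2.
|P △ Q| = |P| + |Q| − 2·|P∩Q| = 7.5 + 24 − 2.4 = 29.10.

29.10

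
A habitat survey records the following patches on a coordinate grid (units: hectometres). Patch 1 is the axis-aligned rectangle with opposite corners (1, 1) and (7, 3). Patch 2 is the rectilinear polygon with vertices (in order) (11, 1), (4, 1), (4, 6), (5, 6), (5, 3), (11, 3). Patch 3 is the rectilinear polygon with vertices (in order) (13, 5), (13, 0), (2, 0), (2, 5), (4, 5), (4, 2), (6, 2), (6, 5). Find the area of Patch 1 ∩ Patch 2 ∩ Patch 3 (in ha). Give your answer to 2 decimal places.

4.00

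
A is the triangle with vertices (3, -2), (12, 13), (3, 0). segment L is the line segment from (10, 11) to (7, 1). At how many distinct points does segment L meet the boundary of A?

The segment meets the boundary at (9.2,8.333), (9.529,9.431).

2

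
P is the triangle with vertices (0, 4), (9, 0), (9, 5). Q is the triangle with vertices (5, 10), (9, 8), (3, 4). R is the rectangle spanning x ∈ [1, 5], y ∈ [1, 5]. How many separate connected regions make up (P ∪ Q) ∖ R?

(P ∪ Q) ∖ R splits into 3 disjoint pieces (area 15.5556, area 0.2778, area 13.4167).

3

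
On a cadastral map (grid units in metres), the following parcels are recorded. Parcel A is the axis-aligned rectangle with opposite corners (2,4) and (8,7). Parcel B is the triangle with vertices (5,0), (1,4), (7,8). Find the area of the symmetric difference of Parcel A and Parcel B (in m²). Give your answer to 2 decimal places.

|Parcel A| = 18, |Parcel B| = 20, |Parcel A∩Parcel B| = 9.0417.
|Parcel A △ Parcel B| = |Parcel A| + |Parcel B| − 2·|Parcel A∩Parcel B| = 18 + 20 − 18.0833 = 19.92.

19.92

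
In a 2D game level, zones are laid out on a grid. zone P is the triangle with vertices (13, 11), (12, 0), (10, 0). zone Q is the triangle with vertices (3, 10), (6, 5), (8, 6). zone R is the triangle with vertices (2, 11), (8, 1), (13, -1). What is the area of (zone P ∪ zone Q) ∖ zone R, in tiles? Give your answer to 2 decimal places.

12.56

|zone P ∪ zone Q| = 17.5.
|(zone P ∪ zone Q) ∩ zone R| = 4.943.
|(zone P ∪ zone Q) ∖ zone R| = 17.5 − 4.943 = 12.56.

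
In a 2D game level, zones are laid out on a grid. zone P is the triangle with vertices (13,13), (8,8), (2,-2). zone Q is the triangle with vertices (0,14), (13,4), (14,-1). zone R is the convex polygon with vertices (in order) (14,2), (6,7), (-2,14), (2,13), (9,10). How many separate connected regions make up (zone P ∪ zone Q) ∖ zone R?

(zone P ∪ zone Q) ∖ zone R splits into 4 disjoint pieces (area 2.0849, area 0.1198, area 13.4022, area 0.0886).

4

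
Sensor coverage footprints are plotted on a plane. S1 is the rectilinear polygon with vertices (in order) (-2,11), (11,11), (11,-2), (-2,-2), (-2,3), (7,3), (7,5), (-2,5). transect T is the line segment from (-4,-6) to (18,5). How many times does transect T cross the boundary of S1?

2

The segment meets the boundary at (11,1.5), (4,-2).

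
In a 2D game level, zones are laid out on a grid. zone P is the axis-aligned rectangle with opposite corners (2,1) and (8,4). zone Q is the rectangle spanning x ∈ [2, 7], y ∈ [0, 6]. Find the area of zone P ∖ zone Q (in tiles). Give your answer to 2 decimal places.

3.00

|zone P∩zone Q|: x∈[2,7], y∈[1,4] → 5·3 = 15.
|zone P| = 18.
|zone P ∖ zone Q| = |zone P| − |zone P∩zone Q| = 18 − 15 = 3.00.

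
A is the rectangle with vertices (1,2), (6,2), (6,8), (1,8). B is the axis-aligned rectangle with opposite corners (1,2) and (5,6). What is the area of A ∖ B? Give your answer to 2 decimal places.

14.00

|A∩B|: x∈[1,5], y∈[2,6] → 4·4 = 16.
|A| = 30.
|A ∖ B| = |A| − |A∩B| = 30 − 16 = 14.00.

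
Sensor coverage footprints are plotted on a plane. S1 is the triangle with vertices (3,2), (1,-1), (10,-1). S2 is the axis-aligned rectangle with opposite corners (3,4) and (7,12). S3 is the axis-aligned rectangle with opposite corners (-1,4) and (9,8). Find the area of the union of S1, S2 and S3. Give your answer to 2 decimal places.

69.50

By inclusion–exclusion:
Individual areas: |S1| = 13.5, |S2| = 32, |S3| = 40.
|S1∩S2| = 0.
|S1∩S3| = 0.
|S2∩S3|: x∈[3,7], y∈[4,8] → 4·4 = 16.
|S1∩S2∩S3| = 0.
|S1 ∪ S2 ∪ S3| = 85.5 − 16 + 0 = 69.50.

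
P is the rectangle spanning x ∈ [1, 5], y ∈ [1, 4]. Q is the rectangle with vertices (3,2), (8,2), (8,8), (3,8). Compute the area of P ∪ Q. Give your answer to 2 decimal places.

38.00

By inclusion–exclusion:
Individual areas: |P| = 12, |Q| = 30.
|P∩Q|: x∈[3,5], y∈[2,4] → 2·2 = 4.
|P ∪ Q| = 42 − 4 = 38.00.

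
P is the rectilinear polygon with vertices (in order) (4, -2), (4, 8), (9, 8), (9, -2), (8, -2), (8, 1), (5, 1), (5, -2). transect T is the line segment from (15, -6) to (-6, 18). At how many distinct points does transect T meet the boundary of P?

The segment meets the boundary at (4,6.571), (9,0.857).

2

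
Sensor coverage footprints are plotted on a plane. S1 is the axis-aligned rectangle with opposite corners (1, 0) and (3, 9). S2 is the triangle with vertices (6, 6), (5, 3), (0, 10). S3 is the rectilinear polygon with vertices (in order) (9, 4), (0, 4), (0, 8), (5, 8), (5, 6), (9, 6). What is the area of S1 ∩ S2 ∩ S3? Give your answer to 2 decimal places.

1.73

The intersection is the polygon with vertices (1.429,8), (3,8), (3,5.8).
By the shoelace formula its area is 1.73.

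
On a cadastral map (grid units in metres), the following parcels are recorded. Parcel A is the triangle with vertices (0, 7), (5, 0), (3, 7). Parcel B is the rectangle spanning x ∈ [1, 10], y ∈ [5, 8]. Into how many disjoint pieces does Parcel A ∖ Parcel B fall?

2

Parcel A ∖ Parcel B splits into 2 disjoint pieces (area 0.7, area 5.3571).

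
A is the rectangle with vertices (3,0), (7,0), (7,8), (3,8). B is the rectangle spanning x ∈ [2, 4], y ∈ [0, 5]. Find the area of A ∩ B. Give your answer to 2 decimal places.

|A∩B|: x∈[3,4], y∈[0,5] → 1·5 = 5.

5.00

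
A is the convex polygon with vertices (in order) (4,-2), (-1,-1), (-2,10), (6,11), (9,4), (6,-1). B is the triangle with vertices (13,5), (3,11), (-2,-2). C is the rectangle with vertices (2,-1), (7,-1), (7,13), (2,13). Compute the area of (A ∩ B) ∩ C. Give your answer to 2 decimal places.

43.61

The region (A ∩ B) ∩ C is the polygon with vertices (2.849,10.606), (3.517,10.69), (7,8.6), (7,2.2), (2,-0.133), (2,8.4).
By the shoelace formula its area is 43.61.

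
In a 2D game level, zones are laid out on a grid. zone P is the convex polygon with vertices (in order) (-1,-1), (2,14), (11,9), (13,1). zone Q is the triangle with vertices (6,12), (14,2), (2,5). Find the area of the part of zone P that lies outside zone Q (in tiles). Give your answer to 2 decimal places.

|zone P| = 133, |zone P∩zone Q| = 46.7416.
|zone P ∖ zone Q| = |zone P| − |zone P∩zone Q| = 133 − 46.7416 = 86.26.

86.26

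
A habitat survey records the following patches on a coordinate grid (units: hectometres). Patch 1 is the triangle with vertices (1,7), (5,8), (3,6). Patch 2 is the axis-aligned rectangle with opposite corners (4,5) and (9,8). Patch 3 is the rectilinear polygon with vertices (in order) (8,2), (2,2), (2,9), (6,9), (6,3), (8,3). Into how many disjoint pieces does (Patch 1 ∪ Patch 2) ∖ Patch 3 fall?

(Patch 1 ∪ Patch 2) ∖ Patch 3 splits into 2 disjoint pieces (area 9, area 0.375).

2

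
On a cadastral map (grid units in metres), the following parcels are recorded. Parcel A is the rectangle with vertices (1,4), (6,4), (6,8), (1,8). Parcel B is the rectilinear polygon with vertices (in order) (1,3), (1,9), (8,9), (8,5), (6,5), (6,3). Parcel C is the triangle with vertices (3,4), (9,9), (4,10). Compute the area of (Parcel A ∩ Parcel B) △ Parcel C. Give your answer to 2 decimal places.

|Parcel A ∩ Parcel B| = 20.
|(Parcel A ∩ Parcel B) ∩ Parcel C| = 6.9167.
|(Parcel A ∩ Parcel B) △ Parcel C| = 20 + 15.5 − 13.8333 = 21.67.

21.67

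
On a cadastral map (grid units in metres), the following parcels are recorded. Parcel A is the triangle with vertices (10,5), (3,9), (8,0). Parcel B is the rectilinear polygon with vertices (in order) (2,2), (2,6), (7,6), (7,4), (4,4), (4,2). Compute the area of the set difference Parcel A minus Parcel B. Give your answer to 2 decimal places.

|Parcel A| = 21.5, |Parcel A∩Parcel B| = 3.5556.
|Parcel A ∖ Parcel B| = |Parcel A| − |Parcel A∩Parcel B| = 21.5 − 3.5556 = 17.94.

17.94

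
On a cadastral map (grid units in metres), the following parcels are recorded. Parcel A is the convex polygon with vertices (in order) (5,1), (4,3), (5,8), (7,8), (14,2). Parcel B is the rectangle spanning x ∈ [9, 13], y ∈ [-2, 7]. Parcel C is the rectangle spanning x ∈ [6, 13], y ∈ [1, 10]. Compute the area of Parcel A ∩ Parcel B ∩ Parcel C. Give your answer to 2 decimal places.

11.62

The intersection is the polygon with vertices (13,1.889), (9,1.444), (9,6.286), (13,2.857).
By the shoelace formula its area is 11.62.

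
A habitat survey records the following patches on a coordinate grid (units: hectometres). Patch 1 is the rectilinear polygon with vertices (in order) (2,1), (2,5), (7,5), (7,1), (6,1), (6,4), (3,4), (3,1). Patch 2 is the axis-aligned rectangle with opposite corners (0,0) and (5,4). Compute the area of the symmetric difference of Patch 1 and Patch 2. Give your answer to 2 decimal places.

25.00

|Patch 1| = 11, |Patch 2| = 20, |Patch 1∩Patch 2| = 3.
|Patch 1 △ Patch 2| = |Patch 1| + |Patch 2| − 2·|Patch 1∩Patch 2| = 11 + 20 − 6 = 25.00.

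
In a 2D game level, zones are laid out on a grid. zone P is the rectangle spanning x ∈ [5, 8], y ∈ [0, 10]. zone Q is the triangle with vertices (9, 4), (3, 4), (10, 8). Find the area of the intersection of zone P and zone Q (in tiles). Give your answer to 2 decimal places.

6.00

The intersection is the polygon with vertices (8,4), (5,4), (5,5.143), (8,6.857).
By the shoelace formula its area is 6.00.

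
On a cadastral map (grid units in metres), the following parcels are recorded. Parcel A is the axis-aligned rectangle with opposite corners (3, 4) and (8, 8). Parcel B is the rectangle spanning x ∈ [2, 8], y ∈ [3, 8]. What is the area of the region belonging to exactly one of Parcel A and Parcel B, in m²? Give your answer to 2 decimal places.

|Parcel A∩Parcel B|: x∈[3,8], y∈[4,8] → 5·4 = 20.
|Parcel A △ Parcel B| = |Parcel A| + |Parcel B| − 2·|Parcel A∩Parcel B| = 20 + 30 − 40 = 10.00.

10.00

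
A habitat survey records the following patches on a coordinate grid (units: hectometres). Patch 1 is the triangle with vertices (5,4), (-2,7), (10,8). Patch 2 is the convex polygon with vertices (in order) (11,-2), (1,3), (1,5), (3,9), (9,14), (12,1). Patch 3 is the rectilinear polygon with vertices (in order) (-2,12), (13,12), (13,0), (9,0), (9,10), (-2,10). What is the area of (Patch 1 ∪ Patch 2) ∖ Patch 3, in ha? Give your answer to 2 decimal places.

|Patch 1 ∪ Patch 2| = 104.5192.
|(Patch 1 ∪ Patch 2) ∩ Patch 3| = 29.0718.
|(Patch 1 ∪ Patch 2) ∖ Patch 3| = 104.5192 − 29.0718 = 75.45.

75.45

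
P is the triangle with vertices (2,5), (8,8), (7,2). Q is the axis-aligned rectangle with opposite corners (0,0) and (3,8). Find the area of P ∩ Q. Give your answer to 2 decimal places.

The intersection is the polygon with vertices (3,5.5), (3,4.4), (2,5).
By the shoelace formula its area is 0.55.

0.55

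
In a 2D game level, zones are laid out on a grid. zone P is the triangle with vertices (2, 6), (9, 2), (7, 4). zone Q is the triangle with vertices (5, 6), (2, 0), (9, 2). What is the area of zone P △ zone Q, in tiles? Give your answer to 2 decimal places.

16.00

|zone P| = 3, |zone Q| = 18, |zone P∩zone Q| = 2.5.
|zone P △ zone Q| = |zone P| + |zone Q| − 2·|zone P∩zone Q| = 3 + 18 − 5 = 16.00.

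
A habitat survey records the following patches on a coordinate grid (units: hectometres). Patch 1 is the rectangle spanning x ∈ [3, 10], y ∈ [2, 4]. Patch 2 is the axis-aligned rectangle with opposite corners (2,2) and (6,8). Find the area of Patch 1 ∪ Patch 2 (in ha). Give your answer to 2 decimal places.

By inclusion–exclusion:
Individual areas: |Patch 1| = 14, |Patch 2| = 24.
|Patch 1∩Patch 2|: x∈[3,6], y∈[2,4] → 3·2 = 6.
|Patch 1 ∪ Patch 2| = 38 − 6 = 32.00.

32.00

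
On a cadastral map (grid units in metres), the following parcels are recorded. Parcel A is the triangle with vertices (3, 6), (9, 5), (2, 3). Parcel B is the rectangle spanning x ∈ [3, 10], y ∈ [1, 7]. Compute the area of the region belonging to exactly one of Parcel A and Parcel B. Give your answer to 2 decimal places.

35.21

|Parcel A| = 9.5, |Parcel B| = 42, |Parcel A∩Parcel B| = 8.1429.
|Parcel A △ Parcel B| = |Parcel A| + |Parcel B| − 2·|Parcel A∩Parcel B| = 9.5 + 42 − 16.2857 = 35.21.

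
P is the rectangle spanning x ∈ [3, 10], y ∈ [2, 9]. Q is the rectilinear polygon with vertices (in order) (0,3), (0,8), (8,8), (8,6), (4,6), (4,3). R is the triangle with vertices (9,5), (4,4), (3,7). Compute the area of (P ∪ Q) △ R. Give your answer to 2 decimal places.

|P ∪ Q| = 64.
|(P ∪ Q) ∩ R| = 8.
|(P ∪ Q) △ R| = 64 + 8 − 16 = 56.00.

56.00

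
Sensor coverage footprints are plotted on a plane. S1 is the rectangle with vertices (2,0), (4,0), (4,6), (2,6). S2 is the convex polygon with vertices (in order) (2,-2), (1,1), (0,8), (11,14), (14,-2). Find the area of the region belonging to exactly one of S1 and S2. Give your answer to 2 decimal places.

|S1| = 12, |S2| = 159, |S1∩S2| = 12.
|S1 △ S2| = |S1| + |S2| − 2·|S1∩S2| = 12 + 159 − 24 = 147.00.

147.00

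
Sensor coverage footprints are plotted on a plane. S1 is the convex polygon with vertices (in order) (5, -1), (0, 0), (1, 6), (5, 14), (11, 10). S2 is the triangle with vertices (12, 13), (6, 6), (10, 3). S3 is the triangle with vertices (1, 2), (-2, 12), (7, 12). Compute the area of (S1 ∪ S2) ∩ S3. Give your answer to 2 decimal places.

The region (S1 ∪ S2) ∩ S3 is the polygon with vertices (1,6), (4,12), (7,12), (1,2), (0.571,3.429).
By the shoelace formula its area is 21.86.

21.86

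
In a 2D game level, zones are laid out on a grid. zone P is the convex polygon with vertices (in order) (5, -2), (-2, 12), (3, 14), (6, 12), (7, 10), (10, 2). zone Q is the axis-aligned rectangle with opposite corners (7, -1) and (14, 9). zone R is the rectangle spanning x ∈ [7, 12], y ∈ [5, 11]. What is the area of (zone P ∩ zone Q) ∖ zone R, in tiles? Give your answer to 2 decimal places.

|zone P ∩ zone Q| = 15.4125.
|(zone P ∩ zone Q) ∩ zone R| = 4.5.
|(zone P ∩ zone Q) ∖ zone R| = 15.4125 − 4.5 = 10.91.

10.91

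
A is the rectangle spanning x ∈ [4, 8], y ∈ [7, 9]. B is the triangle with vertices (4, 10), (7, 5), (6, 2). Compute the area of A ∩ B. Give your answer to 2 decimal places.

The intersection is the polygon with vertices (4.6,9), (5.8,7), (4.75,7), (4.25,9).
By the shoelace formula its area is 1.40.

1.40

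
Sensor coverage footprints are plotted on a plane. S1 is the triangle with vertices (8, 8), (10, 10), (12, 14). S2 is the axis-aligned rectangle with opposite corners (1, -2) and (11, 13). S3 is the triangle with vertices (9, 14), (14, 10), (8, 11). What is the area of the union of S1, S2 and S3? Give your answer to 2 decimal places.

153.86

By inclusion–exclusion:
Individual areas: |S1| = 2, |S2| = 150, |S3| = 9.5.
|S1∩S2| = 1.75.
|S1∩S3| = 0.7072.
|S2∩S3| = 5.8583.
|S1∩S2∩S3| = 0.6786.
|S1 ∪ S2 ∪ S3| = 161.5 − 8.3155 + 0.6786 = 153.86.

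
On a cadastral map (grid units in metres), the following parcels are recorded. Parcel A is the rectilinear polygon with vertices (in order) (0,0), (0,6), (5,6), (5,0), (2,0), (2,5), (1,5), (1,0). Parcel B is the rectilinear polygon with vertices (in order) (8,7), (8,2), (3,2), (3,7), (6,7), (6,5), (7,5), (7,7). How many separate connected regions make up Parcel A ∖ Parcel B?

1

Parcel A ∖ Parcel B is a single connected region.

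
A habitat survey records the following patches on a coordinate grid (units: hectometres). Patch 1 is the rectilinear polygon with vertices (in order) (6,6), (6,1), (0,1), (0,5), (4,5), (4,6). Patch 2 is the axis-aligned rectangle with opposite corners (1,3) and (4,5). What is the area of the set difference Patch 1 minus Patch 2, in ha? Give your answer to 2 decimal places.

|Patch 1| = 26, |Patch 1∩Patch 2| = 6.
|Patch 1 ∖ Patch 2| = |Patch 1| − |Patch 1∩Patch 2| = 26 − 6 = 20.00.

20.00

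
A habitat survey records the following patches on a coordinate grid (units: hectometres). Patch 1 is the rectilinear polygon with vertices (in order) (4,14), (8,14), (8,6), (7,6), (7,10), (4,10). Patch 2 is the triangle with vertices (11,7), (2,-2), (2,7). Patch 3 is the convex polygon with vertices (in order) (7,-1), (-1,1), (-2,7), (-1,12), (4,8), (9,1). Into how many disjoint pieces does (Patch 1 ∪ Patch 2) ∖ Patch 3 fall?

2

(Patch 1 ∪ Patch 2) ∖ Patch 3 splits into 2 disjoint pieces (area 30.5238, area 2.025).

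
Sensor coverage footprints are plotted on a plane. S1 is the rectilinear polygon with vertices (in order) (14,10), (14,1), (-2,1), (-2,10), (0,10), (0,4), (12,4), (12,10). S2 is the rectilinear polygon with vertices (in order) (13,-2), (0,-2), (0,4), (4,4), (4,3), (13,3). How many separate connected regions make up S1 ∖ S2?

S1 ∖ S2 splits into 2 disjoint pieces (area 24, area 18).

2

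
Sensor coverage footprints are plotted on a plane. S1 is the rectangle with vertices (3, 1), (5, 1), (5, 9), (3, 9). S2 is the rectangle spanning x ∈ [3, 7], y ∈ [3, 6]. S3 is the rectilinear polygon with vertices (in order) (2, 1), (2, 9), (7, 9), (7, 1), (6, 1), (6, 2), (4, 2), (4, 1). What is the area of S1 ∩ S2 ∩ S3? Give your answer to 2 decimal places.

The intersection is the polygon with vertices (3,3), (3,6), (5,6), (5,3).
By the shoelace formula its area is 6.00.

6.00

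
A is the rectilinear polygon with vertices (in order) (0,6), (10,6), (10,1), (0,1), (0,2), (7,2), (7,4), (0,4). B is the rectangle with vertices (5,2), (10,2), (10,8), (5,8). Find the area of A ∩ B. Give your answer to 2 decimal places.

16.00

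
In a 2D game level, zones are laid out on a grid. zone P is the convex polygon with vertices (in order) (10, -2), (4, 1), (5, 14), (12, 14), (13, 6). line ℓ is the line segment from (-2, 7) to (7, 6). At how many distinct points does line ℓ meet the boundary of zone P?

1

The segment meets the boundary at (4.407,6.288).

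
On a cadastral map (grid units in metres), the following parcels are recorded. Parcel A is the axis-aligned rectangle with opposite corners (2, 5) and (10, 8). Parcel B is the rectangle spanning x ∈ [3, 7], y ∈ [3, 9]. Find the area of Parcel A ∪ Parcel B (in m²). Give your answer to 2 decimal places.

36.00

By inclusion–exclusion:
Individual areas: |Parcel A| = 24, |Parcel B| = 24.
|Parcel A∩Parcel B|: x∈[3,7], y∈[5,8] → 4·3 = 12.
|Parcel A ∪ Parcel B| = 48 − 12 = 36.00.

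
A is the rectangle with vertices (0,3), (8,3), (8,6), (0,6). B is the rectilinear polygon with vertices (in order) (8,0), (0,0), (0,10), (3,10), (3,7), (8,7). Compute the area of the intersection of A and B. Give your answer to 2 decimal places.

24.00

The intersection is the polygon with vertices (8,3), (0,3), (0,6), (8,6).
By the shoelace formula its area is 24.00.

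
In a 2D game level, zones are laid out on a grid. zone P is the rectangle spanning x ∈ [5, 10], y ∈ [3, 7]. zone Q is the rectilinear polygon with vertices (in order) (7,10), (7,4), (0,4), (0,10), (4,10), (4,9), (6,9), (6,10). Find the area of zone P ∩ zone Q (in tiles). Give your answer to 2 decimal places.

The intersection is the polygon with vertices (5,7), (7,7), (7,4), (5,4).
By the shoelace formula its area is 6.00.

6.00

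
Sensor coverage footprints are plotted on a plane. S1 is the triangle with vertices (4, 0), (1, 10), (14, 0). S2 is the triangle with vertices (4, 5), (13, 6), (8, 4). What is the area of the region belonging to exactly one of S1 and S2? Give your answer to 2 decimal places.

|S1| = 50, |S2| = 6.5, |S1∩S2| = 2.6604.
|S1 △ S2| = |S1| + |S2| − 2·|S1∩S2| = 50 + 6.5 − 5.3209 = 51.18.

51.18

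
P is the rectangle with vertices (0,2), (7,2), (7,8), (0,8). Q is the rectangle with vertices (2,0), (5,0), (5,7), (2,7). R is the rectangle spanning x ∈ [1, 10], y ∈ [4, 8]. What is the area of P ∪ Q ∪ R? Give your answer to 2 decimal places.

60.00

By inclusion–exclusion:
Individual areas: |P| = 42, |Q| = 21, |R| = 36.
|P∩Q|: x∈[2,5], y∈[2,7] → 3·5 = 15.
|P∩R|: x∈[1,7], y∈[4,8] → 6·4 = 24.
|Q∩R|: x∈[2,5], y∈[4,7] → 3·3 = 9.
|P∩Q∩R| = 9.
|P ∪ Q ∪ R| = 99 − 48 + 9 = 60.00.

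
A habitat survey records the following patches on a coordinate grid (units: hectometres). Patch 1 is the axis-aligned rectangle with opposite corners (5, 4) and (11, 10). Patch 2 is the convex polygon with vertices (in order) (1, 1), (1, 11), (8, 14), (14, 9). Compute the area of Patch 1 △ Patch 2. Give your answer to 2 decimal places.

|Patch 1| = 36, |Patch 2| = 91.5, |Patch 1∩Patch 2| = 27.9183.
|Patch 1 △ Patch 2| = |Patch 1| + |Patch 2| − 2·|Patch 1∩Patch 2| = 36 + 91.5 − 55.8365 = 71.66.

71.66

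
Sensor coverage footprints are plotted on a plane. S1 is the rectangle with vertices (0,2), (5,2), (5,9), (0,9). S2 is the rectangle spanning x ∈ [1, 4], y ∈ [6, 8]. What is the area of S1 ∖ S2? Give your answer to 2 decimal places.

|S1∩S2|: x∈[1,4], y∈[6,8] → 3·2 = 6.
|S1| = 35.
|S1 ∖ S2| = |S1| − |S1∩S2| = 35 − 6 = 29.00.

29.00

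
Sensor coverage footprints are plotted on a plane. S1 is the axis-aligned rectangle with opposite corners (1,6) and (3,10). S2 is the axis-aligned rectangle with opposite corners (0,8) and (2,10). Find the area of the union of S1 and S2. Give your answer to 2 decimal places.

10.00

By inclusion–exclusion:
Individual areas: |S1| = 8, |S2| = 4.
|S1∩S2|: x∈[1,2], y∈[8,10] → 1·2 = 2.
|S1 ∪ S2| = 12 − 2 = 10.00.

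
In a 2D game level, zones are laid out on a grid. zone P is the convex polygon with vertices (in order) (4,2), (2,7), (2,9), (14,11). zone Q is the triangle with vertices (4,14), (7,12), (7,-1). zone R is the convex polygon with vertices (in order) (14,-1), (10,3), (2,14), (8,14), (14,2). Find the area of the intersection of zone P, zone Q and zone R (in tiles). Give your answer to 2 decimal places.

The intersection is the polygon with vertices (7,7.125), (5.243,9.54), (7,9.833).
By the shoelace formula its area is 2.38.

2.38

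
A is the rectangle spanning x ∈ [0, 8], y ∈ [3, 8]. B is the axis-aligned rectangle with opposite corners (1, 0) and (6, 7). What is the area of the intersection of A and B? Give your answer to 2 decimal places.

|A∩B|: x∈[1,6], y∈[3,7] → 5·4 = 20.

20.00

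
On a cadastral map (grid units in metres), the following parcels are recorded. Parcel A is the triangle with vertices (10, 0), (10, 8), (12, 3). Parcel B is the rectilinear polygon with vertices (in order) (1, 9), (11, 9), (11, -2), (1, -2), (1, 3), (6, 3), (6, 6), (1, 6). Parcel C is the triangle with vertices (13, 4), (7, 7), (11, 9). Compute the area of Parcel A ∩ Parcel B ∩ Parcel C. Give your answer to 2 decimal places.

The intersection is the polygon with vertices (11,5.5), (11,5), (10,5.5), (10,8).
By the shoelace formula its area is 1.50.

1.50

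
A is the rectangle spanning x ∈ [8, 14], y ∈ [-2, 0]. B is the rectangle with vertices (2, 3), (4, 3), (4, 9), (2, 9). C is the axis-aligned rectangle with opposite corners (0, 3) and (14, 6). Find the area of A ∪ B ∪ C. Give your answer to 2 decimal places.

By inclusion–exclusion:
Individual areas: |A| = 12, |B| = 12, |C| = 42.
|A∩B| = 0 (no overlap).
|A∩C| = 0 (no overlap).
|B∩C|: x∈[2,4], y∈[3,6] → 2·3 = 6.
|A∩B∩C| = 0.
|A ∪ B ∪ C| = 66 − 6 + 0 = 60.00.

60.00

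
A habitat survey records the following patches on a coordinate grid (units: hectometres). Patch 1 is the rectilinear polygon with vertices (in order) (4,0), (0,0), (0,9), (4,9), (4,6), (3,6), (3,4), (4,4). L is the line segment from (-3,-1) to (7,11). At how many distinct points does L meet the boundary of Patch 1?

The segment meets the boundary at (4,7.4), (0,2.6).

2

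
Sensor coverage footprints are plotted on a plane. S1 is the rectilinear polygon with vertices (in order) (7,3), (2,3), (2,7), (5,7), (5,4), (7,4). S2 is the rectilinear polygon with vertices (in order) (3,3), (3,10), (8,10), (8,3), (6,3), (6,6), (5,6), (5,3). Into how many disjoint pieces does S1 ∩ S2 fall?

S1 ∩ S2 splits into 2 disjoint pieces (area 1, area 8).

2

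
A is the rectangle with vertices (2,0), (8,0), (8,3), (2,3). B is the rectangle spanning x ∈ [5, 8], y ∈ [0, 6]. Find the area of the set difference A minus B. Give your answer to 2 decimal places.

|A∩B|: x∈[5,8], y∈[0,3] → 3·3 = 9.
|A| = 18.
|A ∖ B| = |A| − |A∩B| = 18 − 9 = 9.00.

9.00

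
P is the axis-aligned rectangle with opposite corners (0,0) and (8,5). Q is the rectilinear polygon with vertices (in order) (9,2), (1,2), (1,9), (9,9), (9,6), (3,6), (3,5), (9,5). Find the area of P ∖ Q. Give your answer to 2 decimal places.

19.00

|P| = 40, |P∩Q| = 21.
|P ∖ Q| = |P| − |P∩Q| = 40 − 21 = 19.00.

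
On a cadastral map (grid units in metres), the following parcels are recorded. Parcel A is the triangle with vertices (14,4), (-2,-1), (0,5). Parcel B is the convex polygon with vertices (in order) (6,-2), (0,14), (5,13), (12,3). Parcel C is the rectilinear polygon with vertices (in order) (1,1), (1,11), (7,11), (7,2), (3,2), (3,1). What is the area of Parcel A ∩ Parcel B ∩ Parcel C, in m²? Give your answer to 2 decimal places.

The intersection is the polygon with vertices (3.468,4.752), (7,4.5), (7,2), (4.5,2).
By the shoelace formula its area is 7.86.

7.86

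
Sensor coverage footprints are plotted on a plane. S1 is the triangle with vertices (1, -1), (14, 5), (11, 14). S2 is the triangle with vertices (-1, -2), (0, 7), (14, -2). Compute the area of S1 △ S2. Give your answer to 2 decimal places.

|S1| = 67.5, |S2| = 67.5, |S1∩S2| = 11.8757.
|S1 △ S2| = |S1| + |S2| − 2·|S1∩S2| = 67.5 + 67.5 − 23.7515 = 111.25.

111.25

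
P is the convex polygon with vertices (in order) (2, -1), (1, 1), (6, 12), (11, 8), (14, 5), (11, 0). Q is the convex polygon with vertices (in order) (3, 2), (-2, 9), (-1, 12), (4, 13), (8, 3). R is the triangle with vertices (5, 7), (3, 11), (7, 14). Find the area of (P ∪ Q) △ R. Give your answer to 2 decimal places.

|P ∪ Q| = 139.4966.
|(P ∪ Q) ∩ R| = 7.3484.
|(P ∪ Q) △ R| = 139.4966 + 11 − 14.6967 = 135.80.

135.80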